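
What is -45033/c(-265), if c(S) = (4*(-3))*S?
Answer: -15011/1060 ≈ -14.161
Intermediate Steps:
c(S) = -12*S
-45033/c(-265) = -45033/((-12*(-265))) = -45033/3180 = -45033*1/3180 = -15011/1060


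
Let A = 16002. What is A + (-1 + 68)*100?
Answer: 22702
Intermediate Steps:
A + (-1 + 68)*100 = 16002 + (-1 + 68)*100 = 16002 + 67*100 = 16002 + 6700 = 22702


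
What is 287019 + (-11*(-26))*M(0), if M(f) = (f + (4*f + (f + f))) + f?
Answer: 287019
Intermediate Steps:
M(f) = 8*f (M(f) = (f + (4*f + 2*f)) + f = (f + 6*f) + f = 7*f + f = 8*f)
287019 + (-11*(-26))*M(0) = 287019 + (-11*(-26))*(8*0) = 287019 + 286*0 = 287019 + 0 = 287019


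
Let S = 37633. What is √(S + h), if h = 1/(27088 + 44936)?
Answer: √48804888349158/36012 ≈ 193.99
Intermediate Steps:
h = 1/72024 ≈ 1.3884e-5
√(S + h) = √(37633 + 1/72024) = √(2710479193/72024) = √48804888349158/36012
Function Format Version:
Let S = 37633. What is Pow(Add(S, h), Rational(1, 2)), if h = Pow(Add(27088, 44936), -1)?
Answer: Mul(Rational(1, 36012), Pow(48804888349158, Rational(1, 2))) ≈ 193.99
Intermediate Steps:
h = Rational(1, 72024) (h = Pow(72024, -1) = Rational(1, 72024) ≈ 1.3884e-5)
Pow(Add(S, h), Rational(1, 2)) = Pow(Add(37633, Rational(1, 72024)), Rational(1, 2)) = Pow(Rational(2710479193, 72024), Rational(1, 2)) = Mul(Rational(1, 36012), Pow(48804888349158, Rational(1, 2)))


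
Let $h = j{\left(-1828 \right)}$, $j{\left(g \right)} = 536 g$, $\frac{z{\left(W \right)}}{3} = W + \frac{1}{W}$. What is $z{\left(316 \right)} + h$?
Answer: $- \frac{309319757}{316} \approx -9.7886 \cdot 10^{5}$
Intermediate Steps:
$z{\left(W \right)} = 3 W + \frac{3}{W}$ ($z{\left(W \right)} = 3 \left(W + \frac{1}{W}\right) = 3 W + \frac{3}{W}$)
$h = -979808$ ($h = 536 \left(-1828\right) = -979808$)
$z{\left(316 \right)} + h = \left(3 \cdot 316 + \frac{3}{316}\right) - 979808 = \left(948 + 3 \cdot \frac{1}{316}\right) - 979808 = \left(948 + \frac{3}{316}\right) - 979808 = \frac{299571}{316} - 979808 = - \frac{309319757}{316}$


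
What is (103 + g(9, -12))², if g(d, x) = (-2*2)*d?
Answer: 4489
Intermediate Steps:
g(d, x) = -4*d
(103 + g(9, -12))² = (103 - 4*9)² = (103 - 36)² = 67² = 4489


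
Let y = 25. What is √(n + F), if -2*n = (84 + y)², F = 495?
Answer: I*√21782/2 ≈ 73.794*I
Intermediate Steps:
n = -11881/2 (n = -(84 + 25)²/2 = -½*109² = -½*11881 = -11881/2 ≈ -5940.5)
√(n + F) = √(-11881/2 + 495) = √(-10891/2) = I*√21782/2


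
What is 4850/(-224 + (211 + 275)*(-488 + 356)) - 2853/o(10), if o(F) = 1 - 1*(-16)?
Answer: -91873589/547196 ≈ -167.90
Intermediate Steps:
o(F) = 17 (o(F) = 1 + 16 = 17)
4850/(-224 + (211 + 275)*(-488 + 356)) - 2853/o(10) = 4850/(-224 + (211 + 275)*(-488 + 356)) - 2853/17 = 4850/(-224 + 486*(-132)) - 2853*1/17 = 4850/(-224 - 64152) - 2853/17 = 4850/(-64376) - 2853/17 = 4850*(-1/64376) - 2853/17 = -2425/32188 - 2853/17 = -91873589/547196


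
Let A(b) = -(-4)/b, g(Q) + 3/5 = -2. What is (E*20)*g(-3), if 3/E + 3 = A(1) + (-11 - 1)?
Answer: 156/11 ≈ 14.182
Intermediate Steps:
g(Q) = -13/5 (g(Q) = -⅗ - 2 = -13/5)
A(b) = 4/b
E = -3/11 (E = 3/(-3 + (4/1 + (-11 - 1))) = 3/(-3 + (4*1 - 12)) = 3/(-3 + (4 - 12)) = 3/(-3 - 8) = 3/(-11) = 3*(-1/11) = -3/11 ≈ -0.27273)
(E*20)*g(-3) = -3/11*20*(-13/5) = -60/11*(-13/5) = 156/11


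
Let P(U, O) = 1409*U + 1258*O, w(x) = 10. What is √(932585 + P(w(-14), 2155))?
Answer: √3657665 ≈ 1912.5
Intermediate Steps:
P(U, O) = 1258*O + 1409*U
√(932585 + P(w(-14), 2155)) = √(932585 + (1258*2155 + 1409*10)) = √(932585 + (2710990 + 14090)) = √(932585 + 2725080) = √3657665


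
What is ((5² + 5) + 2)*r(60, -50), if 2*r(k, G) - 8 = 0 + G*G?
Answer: 40128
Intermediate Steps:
r(k, G) = 4 + G²/2 (r(k, G) = 4 + (0 + G*G)/2 = 4 + (0 + G²)/2 = 4 + G²/2)
((5² + 5) + 2)*r(60, -50) = ((5² + 5) + 2)*(4 + (½)*(-50)²) = ((25 + 5) + 2)*(4 + (½)*2500) = (30 + 2)*(4 + 1250) = 32*1254 = 40128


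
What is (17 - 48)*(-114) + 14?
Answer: 3548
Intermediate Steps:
(17 - 48)*(-114) + 14 = -31*(-114) + 14 = 3534 + 14 = 3548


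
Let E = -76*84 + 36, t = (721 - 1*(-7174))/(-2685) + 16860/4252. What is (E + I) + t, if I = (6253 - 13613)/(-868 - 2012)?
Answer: -10864774259/1712493 ≈ -6344.4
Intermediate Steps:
t = 584978/570831 (t = (721 + 7174)*(-1/2685) + 16860*(1/4252) = 7895*(-1/2685) + 4215/1063 = -1579/537 + 4215/1063 = 584978/570831 ≈ 1.0248)
E = -6348 (E = -6384 + 36 = -6348)
I = 23/9 (I = -7360/(-2880) = -7360*(-1/2880) = 23/9 ≈ 2.5556)
(E + I) + t = (-6348 + 23/9) + 584978/570831 = -57109/9 + 584978/570831 = -10864774259/1712493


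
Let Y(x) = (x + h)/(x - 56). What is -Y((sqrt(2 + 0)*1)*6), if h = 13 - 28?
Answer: -96/383 + 123*sqrt(2)/1532 ≈ -0.13711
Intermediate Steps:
h = -15
Y(x) = (-15 + x)/(-56 + x) (Y(x) = (x - 15)/(x - 56) = (-15 + x)/(-56 + x))
-Y((sqrt(2 + 0)*1)*6) = -(-15 + (sqrt(2 + 0)*1)*6)/(-56 + (sqrt(2 + 0)*1)*6) = -(-15 + (sqrt(2)*1)*6)/(-56 + (sqrt(2)*1)*6) = -(-15 + sqrt(2)*6)/(-56 + sqrt(2)*6) = -(-15 + 6*sqrt(2))/(-56 + 6*sqrt(2))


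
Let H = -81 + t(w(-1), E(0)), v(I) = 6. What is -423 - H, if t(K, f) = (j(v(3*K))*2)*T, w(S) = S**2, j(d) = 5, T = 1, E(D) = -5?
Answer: -352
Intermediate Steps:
t(K, f) = 10 (t(K, f) = (5*2)*1 = 10*1 = 10)
H = -71 (H = -81 + 10 = -71)
-423 - H = -423 - 1*(-71) = -423 + 71 = -352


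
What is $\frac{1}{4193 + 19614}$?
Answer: $\frac{1}{23807} \approx 4.2004 \cdot 10^{-5}$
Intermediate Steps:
$\frac{1}{4193 + 19614} = \frac{1}{23807}$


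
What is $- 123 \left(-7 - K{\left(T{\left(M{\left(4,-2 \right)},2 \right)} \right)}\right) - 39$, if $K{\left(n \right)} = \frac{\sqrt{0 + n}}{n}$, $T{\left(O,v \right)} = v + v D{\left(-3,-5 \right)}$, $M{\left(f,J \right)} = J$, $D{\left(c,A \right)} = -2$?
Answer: $822 - \frac{123 i \sqrt{2}}{2} \approx 822.0 - 86.974 i$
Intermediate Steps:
$T{\left(O,v \right)} = - v$ ($T{\left(O,v \right)} = v + v \left(-2\right) = v - 2 v = - v$)
$K{\left(n \right)} = \frac{1}{\sqrt{n}}$ ($K{\left(n \right)} = \frac{\sqrt{n}}{n} = \frac{1}{\sqrt{n}}$)
$- 123 \left(-7 - K{\left(T{\left(M{\left(4,-2 \right)},2 \right)} \right)}\right) - 39 = - 123 \left(-7 - \frac{1}{\sqrt{\left(-1\right) 2}}\right) - 39 = - 123 \left(-7 - \frac{1}{\sqrt{-2}}\right) - 39 = - 123 \left(-7 - - \frac{i \sqrt{2}}{2}\right) - 39 = - 123 \left(-7 + \frac{i \sqrt{2}}{2}\right) - 39 = \left(861 - \frac{123 i \sqrt{2}}{2}\right) - 39 = 822 - \frac{123 i \sqrt{2}}{2}$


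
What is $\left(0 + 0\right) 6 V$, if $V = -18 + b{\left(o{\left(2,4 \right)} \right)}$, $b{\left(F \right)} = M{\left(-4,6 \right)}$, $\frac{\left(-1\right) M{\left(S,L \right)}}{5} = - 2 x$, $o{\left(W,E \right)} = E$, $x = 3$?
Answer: $0$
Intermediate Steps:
$M{\left(S,L \right)} = 30$ ($M{\left(S,L \right)} = - 5 \left(\left(-2\right) 3\right) = \left(-5\right) \left(-6\right) = 30$)
$b{\left(F \right)} = 30$
$V = 12$ ($V = -18 + 30 = 12$)
$\left(0 + 0\right) 6 V = \left(0 + 0\right) 6 \cdot 12 = 0 \cdot 6 \cdot 12 = 0 \cdot 12 = 0$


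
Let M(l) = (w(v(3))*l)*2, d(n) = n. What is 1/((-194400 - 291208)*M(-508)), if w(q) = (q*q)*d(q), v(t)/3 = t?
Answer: 1/359672363712 ≈ 2.7803e-12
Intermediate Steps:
v(t) = 3*t
w(q) = q³ (w(q) = (q*q)*q = q²*q = q³)
M(l) = 1458*l (M(l) = ((3*3)³*l)*2 = (9³*l)*2 = (729*l)*2 = 1458*l)
1/((-194400 - 291208)*M(-508)) = 1/((-194400 - 291208)*((1458*(-508)))) = 1/(-485608*(-740664)) = -1/485608*(-1/740664) = 1/359672363712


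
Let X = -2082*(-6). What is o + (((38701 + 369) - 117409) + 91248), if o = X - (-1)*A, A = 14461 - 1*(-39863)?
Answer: 79725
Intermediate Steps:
A = 54324 (A = 14461 + 39863 = 54324)
X = 12492
o = 66816 (o = 12492 - (-1)*54324 = 12492 - 1*(-54324) = 12492 + 54324 = 66816)
o + (((38701 + 369) - 117409) + 91248) = 66816 + (((38701 + 369) - 117409) + 91248) = 66816 + ((39070 - 117409) + 91248) = 66816 + (-78339 + 91248) = 66816 + 12909 = 79725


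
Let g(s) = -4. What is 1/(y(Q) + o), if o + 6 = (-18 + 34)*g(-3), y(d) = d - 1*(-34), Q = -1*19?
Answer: -1/55 ≈ -0.018182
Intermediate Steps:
Q = -19
y(d) = 34 + d (y(d) = d + 34 = 34 + d)
o = -70 (o = -6 + (-18 + 34)*(-4) = -6 + 16*(-4) = -6 - 64 = -70)
1/(y(Q) + o) = 1/((34 - 19) - 70) = 1/(15 - 70) = 1/(-55) = -1/55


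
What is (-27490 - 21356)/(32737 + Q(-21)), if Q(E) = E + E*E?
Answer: -48846/33157 ≈ -1.4732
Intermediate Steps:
Q(E) = E + E**2
(-27490 - 21356)/(32737 + Q(-21)) = (-27490 - 21356)/(32737 - 21*(1 - 21)) = -48846/(32737 - 21*(-20)) = -48846/(32737 + 420) = -48846/33157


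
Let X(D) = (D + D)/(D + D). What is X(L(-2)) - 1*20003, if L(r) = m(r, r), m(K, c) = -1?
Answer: -20002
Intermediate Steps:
L(r) = -1
X(D) = 1 (X(D) = (2*D)/((2*D)) = (2*D)*(1/(2*D)) = 1)
X(L(-2)) - 1*20003 = 1 - 1*20003 = 1 - 20003 = -20002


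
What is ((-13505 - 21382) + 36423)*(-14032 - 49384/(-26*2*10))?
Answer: -1391473152/65 ≈ -2.1407e+7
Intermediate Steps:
((-13505 - 21382) + 36423)*(-14032 - 49384/(-26*2*10)) = (-34887 + 36423)*(-14032 - 49384/((-52*10))) = 1536*(-14032 - 49384/(-520)) = 1536*(-14032 - 49384*(-1/520)) = 1536*(-14032 + 6173/65) = 1536*(-905907/65) = -1391473152/65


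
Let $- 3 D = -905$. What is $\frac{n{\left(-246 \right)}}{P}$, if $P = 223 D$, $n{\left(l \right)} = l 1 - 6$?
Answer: $- \frac{756}{201815} \approx -0.003746$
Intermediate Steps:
$D = \frac{905}{3}$ ($D = \left(- \frac{1}{3}\right) \left(-905\right) = \frac{905}{3} \approx 301.67$)
$n{\left(l \right)} = -6 + l$ ($n{\left(l \right)} = l - 6 = -6 + l$)
$P = \frac{201815}{3}$ ($P = 223 \cdot \frac{905}{3} = \frac{201815}{3} \approx 67272.0$)
$\frac{n{\left(-246 \right)}}{P} = \frac{-6 - 246}{\frac{201815}{3}} = \left(-252\right) \frac{3}{201815} = - \frac{756}{201815}$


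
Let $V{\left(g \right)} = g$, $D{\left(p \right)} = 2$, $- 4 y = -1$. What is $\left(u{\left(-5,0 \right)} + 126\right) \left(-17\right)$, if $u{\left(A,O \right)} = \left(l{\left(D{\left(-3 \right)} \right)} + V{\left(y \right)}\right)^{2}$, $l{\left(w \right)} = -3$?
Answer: $- \frac{36329}{16} \approx -2270.6$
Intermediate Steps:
$y = \frac{1}{4}$ ($y = \left(- \frac{1}{4}\right) \left(-1\right) = \frac{1}{4} \approx 0.25$)
$u{\left(A,O \right)} = \frac{121}{16}$ ($u{\left(A,O \right)} = \left(-3 + \frac{1}{4}\right)^{2} = \left(- \frac{11}{4}\right)^{2} = \frac{121}{16}$)
$\left(u{\left(-5,0 \right)} + 126\right) \left(-17\right) = \left(\frac{121}{16} + 126\right) \left(-17\right) = \frac{2137}{16} \left(-17\right) = - \frac{36329}{16}$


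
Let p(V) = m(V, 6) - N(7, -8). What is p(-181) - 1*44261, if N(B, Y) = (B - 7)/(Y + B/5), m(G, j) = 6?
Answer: -44255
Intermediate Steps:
N(B, Y) = (-7 + B)/(Y + B/5) (N(B, Y) = (-7 + B)/(Y + B*(⅕)) = (-7 + B)/(Y + B/5))
p(V) = 6 (p(V) = 6 - 5*(-7 + 7)/(7 + 5*(-8)) = 6 - 5*0/(7 - 40) = 6 - 5*0/(-33) = 6 - 5*(-1)*0/33 = 6 - 1*0 = 6 + 0 = 6)
p(-181) - 1*44261 = 6 - 1*44261 = 6 - 44261 = -44255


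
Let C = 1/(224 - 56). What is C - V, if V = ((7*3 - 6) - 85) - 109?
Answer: 30073/168 ≈ 179.01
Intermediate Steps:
C = 1/168 ≈ 0.0059524
V = -179 (V = ((21 - 6) - 85) - 109 = (15 - 85) - 109 = -70 - 109 = -179)
C - V = 1/168 - 1*(-179) = 1/168 + 179 = 30073/168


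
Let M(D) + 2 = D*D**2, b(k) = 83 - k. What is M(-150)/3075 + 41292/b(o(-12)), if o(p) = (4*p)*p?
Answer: -1790848886/1515975 ≈ -1181.3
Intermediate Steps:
o(p) = 4*p**2
M(D) = -2 + D**3 (M(D) = -2 + D*D**2 = -2 + D**3)
M(-150)/3075 + 41292/b(o(-12)) = (-2 + (-150)**3)/3075 + 41292/(83 - 4*(-12)**2) = (-2 - 3375000)*(1/3075) + 41292/(83 - 4*144) = -3375002*1/3075 + 41292/(83 - 1*576) = -3375002/3075 + 41292/(83 - 576) = -3375002/3075 + 41292/(-493) = -3375002/3075 + 41292*(-1/493) = -3375002/3075 - 41292/493 = -1790848886/1515975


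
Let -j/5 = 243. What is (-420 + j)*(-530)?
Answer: 866550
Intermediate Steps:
j = -1215 (j = -5*243 = -1215)
(-420 + j)*(-530) = (-420 - 1215)*(-530) = -1635*(-530) = 866550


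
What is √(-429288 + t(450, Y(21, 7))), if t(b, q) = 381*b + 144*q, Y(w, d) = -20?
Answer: I*√260718 ≈ 510.61*I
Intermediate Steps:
t(b, q) = 144*q + 381*b
√(-429288 + t(450, Y(21, 7))) = √(-429288 + (144*(-20) + 381*450)) = √(-429288 + (-2880 + 171450)) = √(-429288 + 168570) = √(-260718) = I*√260718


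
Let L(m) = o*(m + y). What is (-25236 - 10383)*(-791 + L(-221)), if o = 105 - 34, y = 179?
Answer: 134390487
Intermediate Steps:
o = 71
L(m) = 12709 + 71*m (L(m) = 71*(m + 179) = 71*(179 + m) = 12709 + 71*m)
(-25236 - 10383)*(-791 + L(-221)) = (-25236 - 10383)*(-791 + (12709 + 71*(-221))) = -35619*(-791 + (12709 - 15691)) = -35619*(-791 - 2982) = -35619*(-3773) = 134390487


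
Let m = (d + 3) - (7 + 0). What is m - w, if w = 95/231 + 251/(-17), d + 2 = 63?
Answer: 280205/3927 ≈ 71.353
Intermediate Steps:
d = 61 (d = -2 + 63 = 61)
w = -56366/3927 (w = 95*(1/231) + 251*(-1/17) = 95/231 - 251/17 = -56366/3927 ≈ -14.353)
m = 57 (m = (61 + 3) - (7 + 0) = 64 - 1*7 = 64 - 7 = 57)
m - w = 57 - 1*(-56366/3927) = 57 + 56366/3927 = 280205/3927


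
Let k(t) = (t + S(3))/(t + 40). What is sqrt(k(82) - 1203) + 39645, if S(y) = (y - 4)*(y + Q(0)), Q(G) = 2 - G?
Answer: 39645 + 383*I*sqrt(122)/122 ≈ 39645.0 + 34.675*I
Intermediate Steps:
S(y) = (-4 + y)*(2 + y) (S(y) = (y - 4)*(y + (2 - 1*0)) = (-4 + y)*(y + (2 + 0)) = (-4 + y)*(y + 2) = (-4 + y)*(2 + y))
k(t) = (-5 + t)/(40 + t) (k(t) = (t + (-8 + 3**2 - 2*3))/(t + 40) = (t + (-8 + 9 - 6))/(40 + t) = (t - 5)/(40 + t) = (-5 + t)/(40 + t))
sqrt(k(82) - 1203) + 39645 = sqrt((-5 + 82)/(40 + 82) - 1203) + 39645 = sqrt(77/122 - 1203) + 39645 = sqrt(-146689/122) + 39645 = 383*I*sqrt(122)/122 + 39645 = 39645 + 383*I*sqrt(122)/122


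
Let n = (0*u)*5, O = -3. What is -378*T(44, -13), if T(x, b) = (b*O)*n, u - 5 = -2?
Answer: 0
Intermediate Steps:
u = 3 (u = 5 - 2 = 3)
n = 0 (n = (0*3)*5 = 0*5 = 0)
T(x, b) = 0 (T(x, b) = (b*(-3))*0 = -3*b*0 = 0)
-378*T(44, -13) = -378*0 = 0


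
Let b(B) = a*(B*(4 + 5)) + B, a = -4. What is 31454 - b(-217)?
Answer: 23859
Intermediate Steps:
b(B) = -35*B (b(B) = -4*B*(4 + 5) + B = -4*B*9 + B = -36*B + B = -35*B)
31454 - b(-217) = 31454 - (-35)*(-217) = 31454 - 1*7595 = 31454 - 7595 = 23859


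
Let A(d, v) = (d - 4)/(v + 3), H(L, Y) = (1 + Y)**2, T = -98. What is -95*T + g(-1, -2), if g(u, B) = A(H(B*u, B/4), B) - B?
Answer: 37233/4 ≈ 9308.3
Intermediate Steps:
A(d, v) = (-4 + d)/(3 + v)
g(u, B) = -B + (-4 + (1 + B/4)**2)/(3 + B) (g(u, B) = (-4 + (1 + B/4)**2)/(3 + B) - B = -B + (-4 + (1 + B/4)**2)/(3 + B))
-95*T + g(-1, -2) = -95*(-98) + (-48 - 40*(-2) - 15*(-2)**2)/(16*(3 - 2)) = 9310 + (1/16)*(-48 + 80 - 15*4)/1 = 9310 + (1/16)*1*(-48 + 80 - 60) = 9310 + (1/16)*1*(-28) = 9310 - 7/4 = 37233/4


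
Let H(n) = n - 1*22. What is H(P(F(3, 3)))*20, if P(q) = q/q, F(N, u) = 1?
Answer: -420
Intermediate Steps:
P(q) = 1
H(n) = -22 + n (H(n) = n - 22 = -22 + n)
H(P(F(3, 3)))*20 = (-22 + 1)*20 = -21*20 = -420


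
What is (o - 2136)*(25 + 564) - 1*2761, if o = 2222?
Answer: 47893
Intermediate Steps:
(o - 2136)*(25 + 564) - 1*2761 = (2222 - 2136)*(25 + 564) - 1*2761 = 86*589 - 2761 = 50654 - 2761 = 47893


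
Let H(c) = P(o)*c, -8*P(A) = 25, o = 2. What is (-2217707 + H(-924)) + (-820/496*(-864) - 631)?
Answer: -137269371/62 ≈ -2.2140e+6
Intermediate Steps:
P(A) = -25/8 (P(A) = -⅛*25 = -25/8)
H(c) = -25*c/8
(-2217707 + H(-924)) + (-820/496*(-864) - 631) = (-2217707 - 25/8*(-924)) + (-820/496*(-864) - 631) = (-2217707 + 5775/2) + (-820*1/496*(-864) - 631) = -4429639/2 + (-205/124*(-864) - 631) = -4429639/2 + (44280/31 - 631) = -4429639/2 + 24719/31 = -137269371/62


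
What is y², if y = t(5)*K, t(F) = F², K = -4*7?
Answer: 490000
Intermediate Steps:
K = -28
y = -700 (y = 5²*(-28) = 25*(-28) = -700)
y² = (-700)² = 490000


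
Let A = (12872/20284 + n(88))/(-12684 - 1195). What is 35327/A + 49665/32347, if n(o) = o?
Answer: -11489321774140133/2076982386 ≈ -5.5317e+6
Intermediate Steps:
A = -449466/70380409 (A = (12872/20284 + 88)/(-12684 - 1195) = (12872*(1/20284) + 88)/(-13879) = (3218/5071 + 88)*(-1/13879) = (449466/5071)*(-1/13879) = -449466/70380409 ≈ -0.0063862)
35327/A + 49665/32347 = 35327/(-449466/70380409) + 49665/32347 = 35327*(-70380409/449466) + 49665*(1/32347) = -2486328708743/449466 + 7095/4621 = -11489321774140133/2076982386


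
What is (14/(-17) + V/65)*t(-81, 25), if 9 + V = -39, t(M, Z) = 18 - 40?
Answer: 37972/1105 ≈ 34.364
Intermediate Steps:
t(M, Z) = -22
V = -48 (V = -9 - 39 = -48)
(14/(-17) + V/65)*t(-81, 25) = (14/(-17) - 48/65)*(-22) = (14*(-1/17) - 48*1/65)*(-22) = (-14/17 - 48/65)*(-22) = -1726/1105*(-22) = 37972/1105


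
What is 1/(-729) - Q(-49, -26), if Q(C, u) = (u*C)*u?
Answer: 24147395/729 ≈ 33124.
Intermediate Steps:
Q(C, u) = C*u² (Q(C, u) = (C*u)*u = C*u²)
1/(-729) - Q(-49, -26) = 1/(-729) - (-49)*(-26)² = -1/729 - (-49)*676 = -1/729 - 1*(-33124) = -1/729 + 33124 = 24147395/729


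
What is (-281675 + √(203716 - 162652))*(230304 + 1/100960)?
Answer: -1309872792862735/20192 + 23251491841*√10266/50480 ≈ -6.4824e+10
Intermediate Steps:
(-281675 + √(203716 - 162652))*(230304 + 1/100960) = (-281675 + √41064)*(230304 + 1/100960) = (-281675 + 2*√10266)*(23251491841/100960) = -1309872792862735/20192 + 23251491841*√10266/50480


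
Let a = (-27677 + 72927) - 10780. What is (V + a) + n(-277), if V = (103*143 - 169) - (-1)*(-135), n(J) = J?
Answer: 48618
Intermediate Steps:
V = 14425 (V = (14729 - 169) - 1*135 = 14560 - 135 = 14425)
a = 34470 (a = 45250 - 10780 = 34470)
(V + a) + n(-277) = (14425 + 34470) - 277 = 48895 - 277 = 48618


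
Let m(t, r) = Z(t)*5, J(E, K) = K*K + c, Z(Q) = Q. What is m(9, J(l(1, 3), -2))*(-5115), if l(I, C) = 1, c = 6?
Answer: -230175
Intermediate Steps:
J(E, K) = 6 + K² (J(E, K) = K*K + 6 = K² + 6 = 6 + K²)
m(t, r) = 5*t (m(t, r) = t*5 = 5*t)
m(9, J(l(1, 3), -2))*(-5115) = (5*9)*(-5115) = 45*(-5115) = -230175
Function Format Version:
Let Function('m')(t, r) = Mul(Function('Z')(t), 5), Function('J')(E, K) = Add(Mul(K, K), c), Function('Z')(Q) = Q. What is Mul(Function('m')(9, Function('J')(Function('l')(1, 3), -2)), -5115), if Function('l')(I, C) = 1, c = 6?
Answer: -230175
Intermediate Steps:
Function('J')(E, K) = Add(6, Pow(K, 2)) (Function('J')(E, K) = Add(Mul(K, K), 6) = Add(Pow(K, 2), 6) = Add(6, Pow(K, 2)))
Function('m')(t, r) = Mul(5, t) (Function('m')(t, r) = Mul(t, 5) = Mul(5, t))
Mul(Function('m')(9, Function('J')(Function('l')(1, 3), -2)), -5115) = Mul(Mul(5, 9), -5115) = Mul(45, -5115) = -230175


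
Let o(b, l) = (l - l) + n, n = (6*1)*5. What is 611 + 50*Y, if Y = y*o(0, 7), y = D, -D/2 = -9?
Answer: 27611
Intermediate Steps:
n = 30 (n = 6*5 = 30)
D = 18 (D = -2*(-9) = 18)
o(b, l) = 30 (o(b, l) = (l - l) + 30 = 0 + 30 = 30)
y = 18
Y = 540 (Y = 18*30 = 540)
611 + 50*Y = 611 + 50*540 = 611 + 27000 = 27611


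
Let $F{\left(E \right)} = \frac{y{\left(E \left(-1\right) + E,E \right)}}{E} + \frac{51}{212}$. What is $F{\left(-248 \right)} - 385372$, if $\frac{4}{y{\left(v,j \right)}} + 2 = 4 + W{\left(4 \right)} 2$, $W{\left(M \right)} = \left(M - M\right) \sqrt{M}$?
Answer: $- \frac{633165814}{1643} \approx -3.8537 \cdot 10^{5}$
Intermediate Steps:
$W{\left(M \right)} = 0$ ($W{\left(M \right)} = 0 \sqrt{M} = 0$)
$y{\left(v,j \right)} = 2$ ($y{\left(v,j \right)} = \frac{4}{-2 + \left(4 + 0 \cdot 2\right)} = \frac{4}{-2 + \left(4 + 0\right)} = \frac{4}{-2 + 4} = \frac{4}{2} = 4 \cdot \frac{1}{2} = 2$)
$F{\left(E \right)} = \frac{51}{212} + \frac{2}{E}$ ($F{\left(E \right)} = \frac{2}{E} + \frac{51}{212} = \frac{51}{212} + \frac{2}{E}$)
$F{\left(-248 \right)} - 385372 = \left(\frac{51}{212} + \frac{2}{-248}\right) - 385372 = \left(\frac{51}{212} + 2 \left(- \frac{1}{248}\right)\right) - 385372 = \left(\frac{51}{212} - \frac{1}{124}\right) - 385372 = \frac{382}{1643} - 385372 = - \frac{633165814}{1643}$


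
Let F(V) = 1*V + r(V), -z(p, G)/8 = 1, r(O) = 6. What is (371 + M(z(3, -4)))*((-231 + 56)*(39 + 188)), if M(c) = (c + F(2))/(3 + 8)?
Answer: -14737975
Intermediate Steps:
z(p, G) = -8 (z(p, G) = -8*1 = -8)
F(V) = 6 + V (F(V) = 1*V + 6 = V + 6 = 6 + V)
M(c) = 8/11 + c/11 (M(c) = (c + (6 + 2))/(3 + 8) = (c + 8)/11 = (8 + c)*(1/11) = 8/11 + c/11)
(371 + M(z(3, -4)))*((-231 + 56)*(39 + 188)) = (371 + (8/11 + (1/11)*(-8)))*((-231 + 56)*(39 + 188)) = (371 + (8/11 - 8/11))*(-175*227) = (371 + 0)*(-39725) = 371*(-39725) = -14737975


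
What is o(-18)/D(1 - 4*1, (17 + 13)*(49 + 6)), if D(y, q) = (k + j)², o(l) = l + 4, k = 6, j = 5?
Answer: -14/121 ≈ -0.11570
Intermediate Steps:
o(l) = 4 + l
D(y, q) = 121 (D(y, q) = (6 + 5)² = 11² = 121)
o(-18)/D(1 - 4*1, (17 + 13)*(49 + 6)) = (4 - 18)/121 = -14*1/121 = -14/121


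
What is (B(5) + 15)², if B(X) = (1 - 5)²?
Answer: 961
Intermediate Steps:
B(X) = 16 (B(X) = (-4)² = 16)
(B(5) + 15)² = (16 + 15)² = 31² = 961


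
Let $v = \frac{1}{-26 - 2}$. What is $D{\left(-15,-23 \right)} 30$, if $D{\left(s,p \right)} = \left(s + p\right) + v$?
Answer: $- \frac{15975}{14} \approx -1141.1$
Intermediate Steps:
$v = - \frac{1}{28}$ ($v = \frac{1}{-28} = - \frac{1}{28} \approx -0.035714$)
$D{\left(s,p \right)} = - \frac{1}{28} + p + s$ ($D{\left(s,p \right)} = \left(s + p\right) - \frac{1}{28} = \left(p + s\right) - \frac{1}{28} = - \frac{1}{28} + p + s$)
$D{\left(-15,-23 \right)} 30 = \left(- \frac{1}{28} - 23 - 15\right) 30 = \left(- \frac{1065}{28}\right) 30 = - \frac{15975}{14}$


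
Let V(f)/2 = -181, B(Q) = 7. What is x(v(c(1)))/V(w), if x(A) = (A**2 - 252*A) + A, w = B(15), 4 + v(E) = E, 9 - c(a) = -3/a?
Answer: 972/181 ≈ 5.3702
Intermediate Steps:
c(a) = 9 + 3/a (c(a) = 9 - (-3)/a = 9 + 3/a)
v(E) = -4 + E
w = 7
V(f) = -362 (V(f) = 2*(-181) = -362)
x(A) = A**2 - 251*A
x(v(c(1)))/V(w) = ((-4 + (9 + 3/1))*(-251 + (-4 + (9 + 3/1))))/(-362) = ((-4 + (9 + 3*1))*(-251 + (-4 + (9 + 3*1))))*(-1/362) = ((-4 + (9 + 3))*(-251 + (-4 + (9 + 3))))*(-1/362) = ((-4 + 12)*(-251 + (-4 + 12)))*(-1/362) = (8*(-251 + 8))*(-1/362) = (8*(-243))*(-1/362) = -1944*(-1/362) = 972/181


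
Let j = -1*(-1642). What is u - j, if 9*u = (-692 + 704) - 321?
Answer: -5029/3 ≈ -1676.3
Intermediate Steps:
j = 1642
u = -103/3 (u = ((-692 + 704) - 321)/9 = (12 - 321)/9 = (⅑)*(-309) = -103/3 ≈ -34.333)
u - j = -103/3 - 1*1642 = -103/3 - 1642 = -5029/3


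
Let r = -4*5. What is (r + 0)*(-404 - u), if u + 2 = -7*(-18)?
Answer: 10560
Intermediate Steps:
u = 124 (u = -2 - 7*(-18) = -2 + 126 = 124)
r = -20
(r + 0)*(-404 - u) = (-20 + 0)*(-404 - 1*124) = -20*(-404 - 124) = -20*(-528) = 10560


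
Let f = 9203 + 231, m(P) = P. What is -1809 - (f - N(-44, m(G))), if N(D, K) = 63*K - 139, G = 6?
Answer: -11004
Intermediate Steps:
f = 9434
N(D, K) = -139 + 63*K
-1809 - (f - N(-44, m(G))) = -1809 - (9434 - (-139 + 63*6)) = -1809 - (9434 - (-139 + 378)) = -1809 - (9434 - 1*239) = -1809 - (9434 - 239) = -1809 - 1*9195 = -1809 - 9195 = -11004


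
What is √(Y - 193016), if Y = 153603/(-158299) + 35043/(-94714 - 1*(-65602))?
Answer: I*√113866541534090085968058/768066748 ≈ 439.34*I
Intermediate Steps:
Y = -3339654131/1536133496 (Y = 153603*(-1/158299) + 35043/(-94714 + 65602) = -153603/158299 + 35043/(-29112) = -153603/158299 + 35043*(-1/29112) = -153603/158299 - 11681/9704 = -3339654131/1536133496 ≈ -2.1741)
√(Y - 193016) = √(-3339654131/1536133496 - 193016) = √(-296501682518067/1536133496) = I*√113866541534090085968058/768066748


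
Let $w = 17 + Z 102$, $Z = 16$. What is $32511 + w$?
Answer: $34160$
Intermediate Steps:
$w = 1649$ ($w = 17 + 16 \cdot 102 = 17 + 1632 = 1649$)
$32511 + w = 32511 + 1649 = 34160$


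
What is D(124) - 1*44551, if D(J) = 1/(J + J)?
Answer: -11048647/248 ≈ -44551.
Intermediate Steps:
D(J) = 1/(2*J)
D(124) - 1*44551 = (½)/124 - 1*44551 = (½)*(1/124) - 44551 = 1/248 - 44551 = -11048647/248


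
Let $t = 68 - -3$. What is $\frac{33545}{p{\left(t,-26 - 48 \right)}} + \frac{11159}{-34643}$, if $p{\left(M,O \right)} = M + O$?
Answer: $- \frac{1162132912}{103929} \approx -11182.0$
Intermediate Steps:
$t = 71$ ($t = 68 + 3 = 71$)
$\frac{33545}{p{\left(t,-26 - 48 \right)}} + \frac{11159}{-34643} = \frac{33545}{71 - 74} + \frac{11159}{-34643} = \frac{33545}{71 - 74} + 11159 \left(- \frac{1}{34643}\right) = \frac{33545}{71 - 74} - \frac{11159}{34643} = \frac{33545}{-3} - \frac{11159}{34643} = 33545 \left(- \frac{1}{3}\right) - \frac{11159}{34643} = - \frac{33545}{3} - \frac{11159}{34643} = - \frac{1162132912}{103929}$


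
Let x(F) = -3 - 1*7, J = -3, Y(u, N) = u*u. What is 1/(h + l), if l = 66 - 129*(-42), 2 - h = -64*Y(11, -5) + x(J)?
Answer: 1/13240 ≈ 7.5529e-5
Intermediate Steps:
Y(u, N) = u²
x(F) = -10 (x(F) = -3 - 7 = -10)
h = 7756 (h = 2 - (-64*11² - 10) = 2 - (-64*121 - 10) = 2 - (-7744 - 10) = 2 - 1*(-7754) = 2 + 7754 = 7756)
l = 5484 (l = 66 + 5418 = 5484)
1/(h + l) = 1/(7756 + 5484) = 1/13240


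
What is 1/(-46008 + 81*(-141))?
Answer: -1/57429 ≈ -1.7413e-5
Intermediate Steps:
1/(-46008 + 81*(-141)) = 1/(-46008 - 11421) = 1/(-57429) = -1/57429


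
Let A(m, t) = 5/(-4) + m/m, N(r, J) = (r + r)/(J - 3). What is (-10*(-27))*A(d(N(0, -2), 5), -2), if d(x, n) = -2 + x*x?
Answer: -135/2 ≈ -67.500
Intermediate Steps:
N(r, J) = 2*r/(-3 + J) (N(r, J) = (2*r)/(-3 + J) = 2*r/(-3 + J))
d(x, n) = -2 + x²
A(m, t) = -¼ (A(m, t) = 5*(-¼) + 1 = -5/4 + 1 = -¼)
(-10*(-27))*A(d(N(0, -2), 5), -2) = -10*(-27)*(-¼) = 270*(-¼) = -135/2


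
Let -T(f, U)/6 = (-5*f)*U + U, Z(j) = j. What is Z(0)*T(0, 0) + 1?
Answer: 1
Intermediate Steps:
T(f, U) = -6*U + 30*U*f (T(f, U) = -6*((-5*f)*U + U) = -6*(-5*U*f + U) = -6*(U - 5*U*f) = -6*U + 30*U*f)
Z(0)*T(0, 0) + 1 = 0*(6*0*(-1 + 5*0)) + 1 = 0*(6*0*(-1 + 0)) + 1 = 0*(6*0*(-1)) + 1 = 0*0 + 1 = 0 + 1 = 1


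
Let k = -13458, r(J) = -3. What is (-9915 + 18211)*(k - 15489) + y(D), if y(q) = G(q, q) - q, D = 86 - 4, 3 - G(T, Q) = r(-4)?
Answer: -240144388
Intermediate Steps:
G(T, Q) = 6 (G(T, Q) = 3 - 1*(-3) = 3 + 3 = 6)
D = 82
y(q) = 6 - q
(-9915 + 18211)*(k - 15489) + y(D) = (-9915 + 18211)*(-13458 - 15489) + (6 - 1*82) = 8296*(-28947) + (6 - 82) = -240144312 - 76 = -240144388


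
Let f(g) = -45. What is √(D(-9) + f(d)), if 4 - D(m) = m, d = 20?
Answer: 4*I*√2 ≈ 5.6569*I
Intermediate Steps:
D(m) = 4 - m
√(D(-9) + f(d)) = √((4 - 1*(-9)) - 45) = √((4 + 9) - 45) = √(13 - 45) = √(-32) = 4*I*√2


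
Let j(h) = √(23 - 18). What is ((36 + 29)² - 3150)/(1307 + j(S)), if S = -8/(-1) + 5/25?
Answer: 1405025/1708244 - 1075*√5/1708244 ≈ 0.82109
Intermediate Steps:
S = 41/5 (S = -8*(-1) + 5*(1/25) = 8 + ⅕ = 41/5 ≈ 8.2000)
j(h) = √5
((36 + 29)² - 3150)/(1307 + j(S)) = ((36 + 29)² - 3150)/(1307 + √5) = (65² - 3150)/(1307 + √5) = (4225 - 3150)/(1307 + √5) = 1075/(1307 + √5)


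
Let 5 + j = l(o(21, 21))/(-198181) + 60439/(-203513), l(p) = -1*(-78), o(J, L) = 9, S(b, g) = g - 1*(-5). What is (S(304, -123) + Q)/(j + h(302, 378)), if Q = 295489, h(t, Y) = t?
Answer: 11913024230690463/11966731990868 ≈ 995.51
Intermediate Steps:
S(b, g) = 5 + g (S(b, g) = g + 5 = 5 + g)
l(p) = 78
j = -213655784738/40332409853 (j = -5 + (78/(-198181) + 60439/(-203513)) = -5 + (78*(-1/198181) + 60439*(-1/203513)) = -5 + (-78/198181 - 60439/203513) = -5 - 11993735473/40332409853 = -213655784738/40332409853 ≈ -5.2974)
(S(304, -123) + Q)/(j + h(302, 378)) = ((5 - 123) + 295489)/(-213655784738/40332409853 + 302) = (-118 + 295489)/(11966731990868/40332409853) = 295371*(40332409853/11966731990868) = 11913024230690463/11966731990868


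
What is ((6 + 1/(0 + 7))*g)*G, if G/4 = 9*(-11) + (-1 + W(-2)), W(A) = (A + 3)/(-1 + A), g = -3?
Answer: 7396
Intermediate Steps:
W(A) = (3 + A)/(-1 + A)
G = -1204/3 (G = 4*(9*(-11) + (-1 + (3 - 2)/(-1 - 2))) = 4*(-99 + (-1 + 1/(-3))) = 4*(-99 + (-1 - ⅓*1)) = 4*(-99 + (-1 - ⅓)) = 4*(-99 - 4/3) = 4*(-301/3) = -1204/3 ≈ -401.33)
((6 + 1/(0 + 7))*g)*G = ((6 + 1/(0 + 7))*(-3))*(-1204/3) = ((6 + 1/7)*(-3))*(-1204/3) = ((6 + ⅐)*(-3))*(-1204/3) = ((43/7)*(-3))*(-1204/3) = -129/7*(-1204/3) = 7396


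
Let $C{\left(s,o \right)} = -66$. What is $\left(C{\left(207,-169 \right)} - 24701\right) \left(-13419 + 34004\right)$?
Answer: $-509828695$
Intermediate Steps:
$\left(C{\left(207,-169 \right)} - 24701\right) \left(-13419 + 34004\right) = \left(-66 - 24701\right) \left(-13419 + 34004\right) = \left(-24767\right) 20585 = -509828695$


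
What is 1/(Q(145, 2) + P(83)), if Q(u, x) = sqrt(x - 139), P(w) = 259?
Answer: 259/67218 - I*sqrt(137)/67218 ≈ 0.0038531 - 0.00017413*I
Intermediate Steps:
Q(u, x) = sqrt(-139 + x)
1/(Q(145, 2) + P(83)) = 1/(sqrt(-139 + 2) + 259) = 1/(sqrt(-137) + 259) = 1/(I*sqrt(137) + 259) = 1/(259 + I*sqrt(137))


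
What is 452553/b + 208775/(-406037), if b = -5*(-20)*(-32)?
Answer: -184421342461/1299318400 ≈ -141.94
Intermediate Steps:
b = -3200 (b = 100*(-32) = -3200)
452553/b + 208775/(-406037) = 452553/(-3200) + 208775/(-406037) = 452553*(-1/3200) + 208775*(-1/406037) = -452553/3200 - 208775/406037 = -184421342461/1299318400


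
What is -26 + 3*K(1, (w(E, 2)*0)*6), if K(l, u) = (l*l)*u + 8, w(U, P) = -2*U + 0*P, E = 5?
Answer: -2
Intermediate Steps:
w(U, P) = -2*U (w(U, P) = -2*U + 0 = -2*U)
K(l, u) = 8 + u*l**2 (K(l, u) = l**2*u + 8 = u*l**2 + 8 = 8 + u*l**2)
-26 + 3*K(1, (w(E, 2)*0)*6) = -26 + 3*(8 + ((-2*5*0)*6)*1**2) = -26 + 3*(8 + (-10*0*6)*1) = -26 + 3*(8 + (0*6)*1) = -26 + 3*(8 + 0*1) = -26 + 3*(8 + 0) = -26 + 3*8 = -26 + 24 = -2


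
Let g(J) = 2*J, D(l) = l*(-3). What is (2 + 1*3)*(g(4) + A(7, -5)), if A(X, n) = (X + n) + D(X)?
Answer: -55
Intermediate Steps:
D(l) = -3*l
A(X, n) = n - 2*X (A(X, n) = (X + n) - 3*X = n - 2*X)
(2 + 1*3)*(g(4) + A(7, -5)) = (2 + 1*3)*(2*4 + (-5 - 2*7)) = (2 + 3)*(8 + (-5 - 14)) = 5*(8 - 19) = 5*(-11) = -55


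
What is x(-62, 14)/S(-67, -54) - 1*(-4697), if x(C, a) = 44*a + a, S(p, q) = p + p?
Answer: 314384/67 ≈ 4692.3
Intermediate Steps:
S(p, q) = 2*p
x(C, a) = 45*a
x(-62, 14)/S(-67, -54) - 1*(-4697) = (45*14)/((2*(-67))) - 1*(-4697) = 630/(-134) + 4697 = 630*(-1/134) + 4697 = -315/67 + 4697 = 314384/67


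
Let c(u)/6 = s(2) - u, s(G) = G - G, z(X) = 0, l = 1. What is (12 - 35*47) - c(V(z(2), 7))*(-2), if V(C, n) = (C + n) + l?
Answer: -1729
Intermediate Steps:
s(G) = 0
V(C, n) = 1 + C + n (V(C, n) = (C + n) + 1 = 1 + C + n)
c(u) = -6*u (c(u) = 6*(0 - u) = 6*(-u) = -6*u)
(12 - 35*47) - c(V(z(2), 7))*(-2) = (12 - 35*47) - (-6*(1 + 0 + 7))*(-2) = (12 - 1645) - (-6*8)*(-2) = -1633 - (-48)*(-2) = -1633 - 1*96 = -1633 - 96 = -1729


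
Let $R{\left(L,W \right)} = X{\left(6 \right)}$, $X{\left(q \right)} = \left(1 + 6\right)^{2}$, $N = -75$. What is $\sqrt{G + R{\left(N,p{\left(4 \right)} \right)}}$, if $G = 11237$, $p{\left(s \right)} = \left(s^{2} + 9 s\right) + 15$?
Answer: $3 \sqrt{1254} \approx 106.24$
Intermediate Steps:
$X{\left(q \right)} = 49$ ($X{\left(q \right)} = 7^{2} = 49$)
$p{\left(s \right)} = 15 + s^{2} + 9 s$
$R{\left(L,W \right)} = 49$
$\sqrt{G + R{\left(N,p{\left(4 \right)} \right)}} = \sqrt{11237 + 49} = \sqrt{11286} = 3 \sqrt{1254}$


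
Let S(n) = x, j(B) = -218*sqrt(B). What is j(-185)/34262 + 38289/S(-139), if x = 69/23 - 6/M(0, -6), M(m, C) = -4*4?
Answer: 102104/9 - 109*I*sqrt(185)/17131 ≈ 11345.0 - 0.086542*I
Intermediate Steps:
M(m, C) = -16
x = 27/8 (x = 69/23 - 6/(-16) = 69*(1/23) - 6*(-1/16) = 3 + 3/8 = 27/8 ≈ 3.3750)
S(n) = 27/8
j(-185)/34262 + 38289/S(-139) = -218*I*sqrt(185)/34262 + 38289/(27/8) = -218*I*sqrt(185)*(1/34262) + 38289*(8/27) = -218*I*sqrt(185)*(1/34262) + 102104/9 = -109*I*sqrt(185)/17131 + 102104/9 = 102104/9 - 109*I*sqrt(185)/17131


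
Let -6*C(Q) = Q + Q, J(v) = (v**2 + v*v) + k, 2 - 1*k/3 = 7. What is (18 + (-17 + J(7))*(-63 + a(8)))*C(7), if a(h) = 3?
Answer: 9198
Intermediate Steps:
k = -15 (k = 6 - 3*7 = 6 - 21 = -15)
J(v) = -15 + 2*v**2 (J(v) = (v**2 + v*v) - 15 = (v**2 + v**2) - 15 = 2*v**2 - 15 = -15 + 2*v**2)
C(Q) = -Q/3 (C(Q) = -(Q + Q)/6 = -Q/3)
(18 + (-17 + J(7))*(-63 + a(8)))*C(7) = (18 + (-17 + (-15 + 2*7**2))*(-63 + 3))*(-1/3*7) = (18 + (-17 + (-15 + 2*49))*(-60))*(-7/3) = (18 + (-17 + (-15 + 98))*(-60))*(-7/3) = (18 + (-17 + 83)*(-60))*(-7/3) = (18 + 66*(-60))*(-7/3) = (18 - 3960)*(-7/3) = -3942*(-7/3) = 9198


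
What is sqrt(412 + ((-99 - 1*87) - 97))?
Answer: sqrt(129) ≈ 11.358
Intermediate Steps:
sqrt(412 + ((-99 - 1*87) - 97)) = sqrt(412 + ((-99 - 87) - 97)) = sqrt(412 + (-186 - 97)) = sqrt(412 - 283) = sqrt(129)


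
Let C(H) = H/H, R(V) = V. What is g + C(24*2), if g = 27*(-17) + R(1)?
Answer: -457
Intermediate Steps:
C(H) = 1
g = -458 (g = 27*(-17) + 1 = -459 + 1 = -458)
g + C(24*2) = -458 + 1 = -457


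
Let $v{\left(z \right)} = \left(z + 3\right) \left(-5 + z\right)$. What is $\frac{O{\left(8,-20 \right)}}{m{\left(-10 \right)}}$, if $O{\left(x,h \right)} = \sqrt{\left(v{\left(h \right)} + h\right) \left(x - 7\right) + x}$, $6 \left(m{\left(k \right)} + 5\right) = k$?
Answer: $- \frac{3 \sqrt{413}}{20} \approx -3.0484$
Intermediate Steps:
$v{\left(z \right)} = \left(-5 + z\right) \left(3 + z\right)$ ($v{\left(z \right)} = \left(3 + z\right) \left(-5 + z\right) = \left(-5 + z\right) \left(3 + z\right)$)
$m{\left(k \right)} = -5 + \frac{k}{6}$
$O{\left(x,h \right)} = \sqrt{x + \left(-7 + x\right) \left(-15 + h^{2} - h\right)}$ ($O{\left(x,h \right)} = \sqrt{\left(\left(-15 + h^{2} - 2 h\right) + h\right) \left(x - 7\right) + x} = \sqrt{\left(-15 + h^{2} - h\right) \left(-7 + x\right) + x} = \sqrt{\left(-7 + x\right) \left(-15 + h^{2} - h\right) + x} = \sqrt{x + \left(-7 + x\right) \left(-15 + h^{2} - h\right)}$)
$\frac{O{\left(8,-20 \right)}}{m{\left(-10 \right)}} = \frac{\sqrt{105 - 112 - 7 \left(-20\right)^{2} + 7 \left(-20\right) + 8 \left(-20\right)^{2} - \left(-20\right) 8}}{-5 + \frac{1}{6} \left(-10\right)} = \frac{\sqrt{105 - 112 - 2800 - 140 + 8 \cdot 400 + 160}}{-5 - \frac{5}{3}} = \frac{\sqrt{105 - 112 - 2800 - 140 + 3200 + 160}}{- \frac{20}{3}} = \sqrt{413} \left(- \frac{3}{20}\right) = - \frac{3 \sqrt{413}}{20}$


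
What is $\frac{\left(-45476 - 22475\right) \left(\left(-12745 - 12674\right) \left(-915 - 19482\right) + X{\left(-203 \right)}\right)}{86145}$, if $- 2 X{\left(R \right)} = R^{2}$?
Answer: $- \frac{70458492263627}{172290} \approx -4.0895 \cdot 10^{8}$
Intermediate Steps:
$X{\left(R \right)} = - \frac{R^{2}}{2}$
$\frac{\left(-45476 - 22475\right) \left(\left(-12745 - 12674\right) \left(-915 - 19482\right) + X{\left(-203 \right)}\right)}{86145} = \frac{\left(-45476 - 22475\right) \left(\left(-12745 - 12674\right) \left(-915 - 19482\right) - \frac{\left(-203\right)^{2}}{2}\right)}{86145} = - 67951 \left(\left(-25419\right) \left(-20397\right) - \frac{41209}{2}\right) \frac{1}{86145} = - 67951 \left(518471343 - \frac{41209}{2}\right) \frac{1}{86145} = \left(-67951\right) \frac{1036901477}{2} \cdot \frac{1}{86145} = \left(- \frac{70458492263627}{2}\right) \frac{1}{86145} = - \frac{70458492263627}{172290}$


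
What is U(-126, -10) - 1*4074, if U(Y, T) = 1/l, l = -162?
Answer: -659989/162 ≈ -4074.0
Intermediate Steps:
U(Y, T) = -1/162 (U(Y, T) = 1/(-162) = -1/162)
U(-126, -10) - 1*4074 = -1/162 - 1*4074 = -1/162 - 4074 = -659989/162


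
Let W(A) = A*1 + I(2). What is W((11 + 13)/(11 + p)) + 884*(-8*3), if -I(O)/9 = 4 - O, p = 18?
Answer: -615762/29 ≈ -21233.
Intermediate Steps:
I(O) = -36 + 9*O (I(O) = -9*(4 - O) = -36 + 9*O)
W(A) = -18 + A (W(A) = A*1 + (-36 + 9*2) = A + (-36 + 18) = A - 18 = -18 + A)
W((11 + 13)/(11 + p)) + 884*(-8*3) = (-18 + (11 + 13)/(11 + 18)) + 884*(-8*3) = (-18 + 24/29) + 884*(-24) = (-18 + 24*(1/29)) - 21216 = (-18 + 24/29) - 21216 = -498/29 - 21216 = -615762/29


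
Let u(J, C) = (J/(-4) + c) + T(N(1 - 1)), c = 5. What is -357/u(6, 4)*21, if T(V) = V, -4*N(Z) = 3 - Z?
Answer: -29988/11 ≈ -2726.2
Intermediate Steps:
N(Z) = -¾ + Z/4 (N(Z) = -(3 - Z)/4 = -¾ + Z/4)
u(J, C) = 17/4 - J/4 (u(J, C) = (J/(-4) + 5) + (-¾ + (1 - 1)/4) = (J*(-¼) + 5) + (-¾ + (¼)*0) = (-J/4 + 5) + (-¾ + 0) = (5 - J/4) - ¾ = 17/4 - J/4)
-357/u(6, 4)*21 = -357/(17/4 - ¼*6)*21 = -357/(17/4 - 3/2)*21 = -357/11/4*21 = -357*4/11*21 = -21*68/11*21 = -1428/11*21 = -29988/11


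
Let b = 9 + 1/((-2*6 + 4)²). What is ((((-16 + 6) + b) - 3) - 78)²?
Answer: 27531009/4096 ≈ 6721.4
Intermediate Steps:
b = 577/64 (b = 9 + 1/((-12 + 4)²) = 9 + 1/((-8)²) = 9 + 1/64 = 577/64 ≈ 9.0156)
((((-16 + 6) + b) - 3) - 78)² = ((((-16 + 6) + 577/64) - 3) - 78)² = (((-10 + 577/64) - 3) - 78)² = ((-63/64 - 3) - 78)² = (-255/64 - 78)² = (-5247/64)² = 27531009/4096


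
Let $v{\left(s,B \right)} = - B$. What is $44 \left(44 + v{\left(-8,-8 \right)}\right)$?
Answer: $2288$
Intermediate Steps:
$44 \left(44 + v{\left(-8,-8 \right)}\right) = 44 \left(44 - -8\right) = 44 \left(44 + 8\right) = 44 \cdot 52 = 2288$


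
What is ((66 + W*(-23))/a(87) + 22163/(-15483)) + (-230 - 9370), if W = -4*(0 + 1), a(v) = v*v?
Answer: -375065748211/39063609 ≈ -9601.4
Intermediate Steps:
a(v) = v²
W = -4 (W = -4*1 = -4)
((66 + W*(-23))/a(87) + 22163/(-15483)) + (-230 - 9370) = ((66 - 4*(-23))/(87²) + 22163/(-15483)) + (-230 - 9370) = ((66 + 92)/7569 + 22163*(-1/15483)) - 9600 = (158*(1/7569) - 22163/15483) - 9600 = (158/7569 - 22163/15483) - 9600 = -55101811/39063609 - 9600 = -375065748211/39063609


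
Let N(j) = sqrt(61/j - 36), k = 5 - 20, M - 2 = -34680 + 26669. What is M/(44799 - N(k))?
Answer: -5381927865/30104256616 - 8009*I*sqrt(9015)/30104256616 ≈ -0.17878 - 2.526e-5*I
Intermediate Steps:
M = -8009 (M = 2 + (-34680 + 26669) = 2 - 8011 = -8009)
k = -15
N(j) = sqrt(-36 + 61/j)
M/(44799 - N(k)) = -8009/(44799 - sqrt(-36 + 61/(-15))) = -8009/(44799 - sqrt(-36 + 61*(-1/15))) = -8009/(44799 - sqrt(-36 - 61/15)) = -8009/(44799 - sqrt(-601/15)) = -8009/(44799 - I*sqrt(9015)/15)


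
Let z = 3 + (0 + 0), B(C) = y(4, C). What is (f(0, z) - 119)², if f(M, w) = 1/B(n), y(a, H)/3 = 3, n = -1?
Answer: 1144900/81 ≈ 14135.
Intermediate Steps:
y(a, H) = 9 (y(a, H) = 3*3 = 9)
B(C) = 9
z = 3 (z = 3 + 0 = 3)
f(M, w) = ⅑ (f(M, w) = 1/9 = ⅑)
(f(0, z) - 119)² = (⅑ - 119)² = (-1070/9)² = 1144900/81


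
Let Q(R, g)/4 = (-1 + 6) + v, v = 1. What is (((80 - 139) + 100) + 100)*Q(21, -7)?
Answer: 3384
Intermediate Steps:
Q(R, g) = 24 (Q(R, g) = 4*((-1 + 6) + 1) = 4*(5 + 1) = 4*6 = 24)
(((80 - 139) + 100) + 100)*Q(21, -7) = (((80 - 139) + 100) + 100)*24 = ((-59 + 100) + 100)*24 = (41 + 100)*24 = 141*24 = 3384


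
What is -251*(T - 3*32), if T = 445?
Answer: -87599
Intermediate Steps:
-251*(T - 3*32) = -251*(445 - 3*32) = -251*(445 - 96) = -251*349 = -87599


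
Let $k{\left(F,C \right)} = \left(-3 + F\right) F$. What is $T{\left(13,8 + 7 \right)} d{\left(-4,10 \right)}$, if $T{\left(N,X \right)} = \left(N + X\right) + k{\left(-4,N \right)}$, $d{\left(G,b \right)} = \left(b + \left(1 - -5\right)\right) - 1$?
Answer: $840$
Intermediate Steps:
$k{\left(F,C \right)} = F \left(-3 + F\right)$
$d{\left(G,b \right)} = 5 + b$ ($d{\left(G,b \right)} = \left(b + \left(1 + 5\right)\right) - 1 = \left(b + 6\right) - 1 = \left(6 + b\right) - 1 = 5 + b$)
$T{\left(N,X \right)} = 28 + N + X$ ($T{\left(N,X \right)} = \left(N + X\right) - 4 \left(-3 - 4\right) = \left(N + X\right) - -28 = \left(N + X\right) + 28 = 28 + N + X$)
$T{\left(13,8 + 7 \right)} d{\left(-4,10 \right)} = \left(28 + 13 + \left(8 + 7\right)\right) \left(5 + 10\right) = \left(28 + 13 + 15\right) 15 = 56 \cdot 15 = 840$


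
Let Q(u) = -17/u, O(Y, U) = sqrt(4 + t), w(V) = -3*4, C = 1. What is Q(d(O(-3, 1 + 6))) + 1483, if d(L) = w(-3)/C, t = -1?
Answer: 17813/12 ≈ 1484.4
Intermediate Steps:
w(V) = -12
O(Y, U) = sqrt(3) (O(Y, U) = sqrt(4 - 1) = sqrt(3))
d(L) = -12 (d(L) = -12/1 = -12*1 = -12)
Q(d(O(-3, 1 + 6))) + 1483 = -17/(-12) + 1483 = -17*(-1/12) + 1483 = 17/12 + 1483 = 17813/12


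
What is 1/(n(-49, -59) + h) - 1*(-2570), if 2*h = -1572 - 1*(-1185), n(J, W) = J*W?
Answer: 13865152/5395 ≈ 2570.0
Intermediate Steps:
h = -387/2 (h = (-1572 - 1*(-1185))/2 = (-1572 + 1185)/2 = (½)*(-387) = -387/2 ≈ -193.50)
1/(n(-49, -59) + h) - 1*(-2570) = 1/(-49*(-59) - 387/2) - 1*(-2570) = 1/(2891 - 387/2) + 2570 = 1/(5395/2) + 2570 = 2/5395 + 2570 = 13865152/5395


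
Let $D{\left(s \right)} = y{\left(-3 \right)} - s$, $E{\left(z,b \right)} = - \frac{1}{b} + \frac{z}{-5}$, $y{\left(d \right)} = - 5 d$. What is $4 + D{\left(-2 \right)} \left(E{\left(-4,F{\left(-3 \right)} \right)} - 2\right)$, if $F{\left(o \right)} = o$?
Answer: $- \frac{161}{15} \approx -10.733$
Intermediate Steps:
$E{\left(z,b \right)} = - \frac{1}{b} - \frac{z}{5}$ ($E{\left(z,b \right)} = - \frac{1}{b} + z \left(- \frac{1}{5}\right) = - \frac{1}{b} - \frac{z}{5}$)
$D{\left(s \right)} = 15 - s$ ($D{\left(s \right)} = \left(-5\right) \left(-3\right) - s = 15 - s$)
$4 + D{\left(-2 \right)} \left(E{\left(-4,F{\left(-3 \right)} \right)} - 2\right) = 4 + \left(15 - -2\right) \left(\left(- \frac{1}{-3} - - \frac{4}{5}\right) - 2\right) = 4 + \left(15 + 2\right) \left(\left(\left(-1\right) \left(- \frac{1}{3}\right) + \frac{4}{5}\right) - 2\right) = 4 + 17 \left(\left(\frac{1}{3} + \frac{4}{5}\right) - 2\right) = 4 + 17 \left(\frac{17}{15} - 2\right) = 4 + 17 \left(- \frac{13}{15}\right) = 4 - \frac{221}{15} = - \frac{161}{15}$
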